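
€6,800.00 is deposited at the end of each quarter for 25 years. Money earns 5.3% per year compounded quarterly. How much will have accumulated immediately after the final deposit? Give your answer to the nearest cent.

€1,400,846.85

This is an ordinary annuity: 100 deposits of €6,800.00 at the end of each quarter.
Periodic rate r = 0.053/4 per quarter; n is counted in quarters.
FV = PMT × [((1+r)^n − 1)/r] = 6,800 × [(1+r)^100 − 1] / r = €1,400,846.85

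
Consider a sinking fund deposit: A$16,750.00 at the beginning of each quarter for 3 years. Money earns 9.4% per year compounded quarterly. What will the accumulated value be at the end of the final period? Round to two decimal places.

A$234,510.52

This is an annuity due: 12 deposits of A$16,750.00 at the beginning of each quarter.
Periodic rate r = 0.094/4 per quarter; n is counted in quarters.
FV = PMT × [((1+r)^n − 1)/r] × (1+r) = 16,750 × [(1+r)^12 − 1] / r × (1+r) = A$234,510.52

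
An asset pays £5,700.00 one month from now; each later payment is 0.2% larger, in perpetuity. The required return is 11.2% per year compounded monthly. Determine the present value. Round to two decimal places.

Periodic rate r = 0.112/12 per month.
Growing perpetuity (Gordon): PV = PMT₁ / (r − g) = 5,700 / (r − 0.002) = £777,272.73.

£777,272.73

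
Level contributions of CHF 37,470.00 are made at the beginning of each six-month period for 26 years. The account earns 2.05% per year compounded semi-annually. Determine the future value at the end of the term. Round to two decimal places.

This is an annuity due: 52 deposits of CHF 37,470.00 at the beginning of each six-month period.
Periodic rate r = 0.0205/2 per half-year; n is counted in half-years.
FV = PMT × [((1+r)^n − 1)/r] × (1+r) = 37,470 × [(1+r)^52 − 1] / r × (1+r) = CHF 2,583,013.10

CHF 2,583,013.10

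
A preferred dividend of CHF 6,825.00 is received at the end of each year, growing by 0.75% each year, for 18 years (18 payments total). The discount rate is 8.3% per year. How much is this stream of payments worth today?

Periodic rate r = 0.083 per year.
Growing ordinary annuity: PV = PMT₁ × [1 − ((1+g)/(1+r))^n] / (r − g) = 6,825 × [1 − ((1+0.0075)/(1+r))^18] / (r − 0.0075) = CHF 65,779.25.

CHF 65,779.25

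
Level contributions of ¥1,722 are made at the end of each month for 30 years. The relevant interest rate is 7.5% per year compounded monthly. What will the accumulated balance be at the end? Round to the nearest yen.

This is an ordinary annuity: 360 deposits of ¥1,722 at the end of each month.
Periodic rate r = 0.075/12 per month; n is counted in months.
FV = PMT × [((1+r)^n − 1)/r] = 1,722 × [(1+r)^360 − 1] / r = ¥2,320,301

¥2,320,301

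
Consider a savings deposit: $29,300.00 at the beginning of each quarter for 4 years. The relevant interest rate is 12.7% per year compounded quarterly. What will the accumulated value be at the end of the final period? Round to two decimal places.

$617,830.49

This is an annuity due: 16 deposits of $29,300.00 at the beginning of each quarter.
Periodic rate r = 0.127/4 per quarter; n is counted in quarters.
FV = PMT × [((1+r)^n − 1)/r] × (1+r) = 29,300 × [(1+r)^16 − 1] / r × (1+r) = $617,830.49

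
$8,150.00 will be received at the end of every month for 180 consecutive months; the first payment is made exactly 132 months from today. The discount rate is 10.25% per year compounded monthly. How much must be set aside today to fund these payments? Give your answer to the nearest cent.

Ordinary annuity of 180 payments, first payment at period 132.
Periodic rate r = 0.1025/12 per month; n is counted in months.
The ordinary-annuity PV formula values the stream one period before the first payment (period 131); discount that back 131 periods:
PV₀ = 8,150 × [1 − (1+r)^−180] / r × (1+r)^−131 = $245,390.04

$245,390.04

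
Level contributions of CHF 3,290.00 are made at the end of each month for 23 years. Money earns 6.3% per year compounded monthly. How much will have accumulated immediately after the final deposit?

This is an ordinary annuity: 276 deposits of CHF 3,290.00 at the end of each month.
Periodic rate r = 0.063/12 per month; n is counted in months.
FV = PMT × [((1+r)^n − 1)/r] = 3,290 × [(1+r)^276 − 1] / r = CHF 2,032,117.99

CHF 2,032,117.99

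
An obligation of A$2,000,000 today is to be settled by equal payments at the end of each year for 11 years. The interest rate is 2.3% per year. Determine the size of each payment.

Level ordinary annuity; solve PV = PMT × [(1 − (1+r)^−n)/r] for PMT.
Periodic rate r = 0.023 per year.
With n = 11: PMT = 2,000,000 / ([(1 − (1+r)^−n)/r]) = A$207,859.02

A$207,859.02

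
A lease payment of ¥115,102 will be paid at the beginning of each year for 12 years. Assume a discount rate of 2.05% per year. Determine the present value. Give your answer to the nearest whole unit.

¥1,238,391

This is an annuity due: 12 payments of ¥115,102 at the beginning of each year.
Periodic rate r = 0.0205 per year.
PV = PMT × [(1 − (1+r)^−n)/r] × (1+r) = 115,102 × [1 − (1+r)^−12] / r × (1+r) = ¥1,238,391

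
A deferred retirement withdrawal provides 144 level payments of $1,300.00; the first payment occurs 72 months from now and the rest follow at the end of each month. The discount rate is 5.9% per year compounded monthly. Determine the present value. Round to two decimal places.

$94,543.66

Ordinary annuity of 144 payments, first payment at period 72.
Periodic rate r = 0.059/12 per month; n is counted in months.
The ordinary-annuity PV formula values the stream one period before the first payment (period 71); discount that back 71 periods:
PV₀ = 1,300 × [1 − (1+r)^−144] / r × (1+r)^−71 = $94,543.66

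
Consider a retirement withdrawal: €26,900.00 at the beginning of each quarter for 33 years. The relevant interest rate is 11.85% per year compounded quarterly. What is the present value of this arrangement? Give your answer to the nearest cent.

€915,095.47

This is an annuity due: 132 payments of €26,900.00 at the beginning of each quarter.
Periodic rate r = 0.1185/4 per quarter; n is counted in quarters.
PV = PMT × [(1 − (1+r)^−n)/r] × (1+r) = 26,900 × [1 − (1+r)^−132] / r × (1+r) = €915,095.47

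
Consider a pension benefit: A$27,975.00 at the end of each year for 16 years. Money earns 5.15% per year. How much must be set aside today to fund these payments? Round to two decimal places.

This is an ordinary annuity: 16 payments of A$27,975.00 at the end of each year.
Periodic rate r = 0.0515 per year.
PV = PMT × [(1 − (1+r)^−n)/r] = 27,975 × [1 − (1+r)^−16] / r = A$299,975.40

A$299,975.40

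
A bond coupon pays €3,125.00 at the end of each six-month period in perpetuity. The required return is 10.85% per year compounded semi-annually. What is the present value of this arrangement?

€57,603.69

Periodic rate r = 0.1085/2 per half-year.
Level perpetuity: PV = PMT / r = 3,125 / (0.1085/2) = €57,603.69.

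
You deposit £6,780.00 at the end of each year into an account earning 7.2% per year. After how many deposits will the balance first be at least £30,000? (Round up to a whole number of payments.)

Periodic rate r = 0.072 per year.
Ordinary annuity FV: 30,000 = 6,780 × [((1+r)^n − 1)/r].
(1+r)^n = 1 + 30,000 × r / 6,780, so n = ln(1 + 30,000·r/6,780) / ln(1+r) = 3.98.
Round up to a whole number of payments: n = 4.

4 payments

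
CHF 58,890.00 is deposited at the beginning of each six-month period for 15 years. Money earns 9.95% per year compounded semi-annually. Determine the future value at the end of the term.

This is an annuity due: 30 deposits of CHF 58,890.00 at the beginning of each six-month period.
Periodic rate r = 0.0995/2 per half-year; n is counted in half-years.
FV = PMT × [((1+r)^n − 1)/r] × (1+r) = 58,890 × [(1+r)^30 − 1] / r × (1+r) = CHF 4,089,645.69

CHF 4,089,645.69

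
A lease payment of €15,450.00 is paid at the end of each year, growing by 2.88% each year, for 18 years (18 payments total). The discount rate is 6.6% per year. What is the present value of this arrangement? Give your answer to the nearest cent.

€196,186.92

Periodic rate r = 0.066 per year.
Growing ordinary annuity: PV = PMT₁ × [1 − ((1+g)/(1+r))^n] / (r − g) = 15,450 × [1 − ((1+0.0288)/(1+r))^18] / (r − 0.0288) = €196,186.92.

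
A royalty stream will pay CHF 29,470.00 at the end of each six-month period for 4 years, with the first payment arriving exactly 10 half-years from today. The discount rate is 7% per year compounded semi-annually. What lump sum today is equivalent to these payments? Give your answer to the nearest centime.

Ordinary annuity of 8 payments, first payment at period 10.
Periodic rate r = 0.07/2 per half-year; n is counted in half-years.
The ordinary-annuity PV formula values the stream one period before the first payment (period 9); discount that back 9 periods:
PV₀ = 29,470 × [1 − (1+r)^−8] / r × (1+r)^−9 = CHF 148,635.90

CHF 148,635.90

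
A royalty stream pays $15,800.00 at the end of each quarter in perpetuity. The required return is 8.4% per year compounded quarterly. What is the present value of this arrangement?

Periodic rate r = 0.084/4 per quarter.
Level perpetuity: PV = PMT / r = 15,800 / (0.084/4) = $752,380.95.

$752,380.95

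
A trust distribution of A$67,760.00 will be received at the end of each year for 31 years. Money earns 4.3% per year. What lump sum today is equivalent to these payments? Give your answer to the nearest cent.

A$1,148,554.80

This is an ordinary annuity: 31 payments of A$67,760.00 at the end of each year.
Periodic rate r = 0.043 per year.
PV = PMT × [(1 − (1+r)^−n)/r] = 67,760 × [1 − (1+r)^−31] / r = A$1,148,554.80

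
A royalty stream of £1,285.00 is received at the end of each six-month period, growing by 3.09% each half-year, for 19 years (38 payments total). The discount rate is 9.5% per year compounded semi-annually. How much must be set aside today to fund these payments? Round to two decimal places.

Periodic rate r = 0.095/2 per half-year; n is counted in half-years.
Growing ordinary annuity: PV = PMT₁ × [1 − ((1+g)/(1+r))^n] / (r − g) = 1,285 × [1 − ((1+0.0309)/(1+r))^38] / (r − 0.0309) = £35,223.44.

£35,223.44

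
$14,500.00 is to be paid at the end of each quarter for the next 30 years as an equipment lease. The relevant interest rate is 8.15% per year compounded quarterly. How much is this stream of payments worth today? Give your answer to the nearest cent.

This is an ordinary annuity: 120 payments of $14,500.00 at the end of each quarter.
Periodic rate r = 0.0815/4 per quarter; n is counted in quarters.
PV = PMT × [(1 − (1+r)^−n)/r] = 14,500 × [1 − (1+r)^−120] / r = $648,401.68

$648,401.68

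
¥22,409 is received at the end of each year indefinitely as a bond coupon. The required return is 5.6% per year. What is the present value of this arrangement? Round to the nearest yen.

¥400,161

Periodic rate r = 0.056 per year.
Level perpetuity: PV = PMT / r = 22,409 / (0.056) = ¥400,161.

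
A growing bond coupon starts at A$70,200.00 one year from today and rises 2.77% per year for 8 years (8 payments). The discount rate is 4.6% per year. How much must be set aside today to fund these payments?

Periodic rate r = 0.046 per year.
Growing ordinary annuity: PV = PMT₁ × [1 − ((1+g)/(1+r))^n] / (r − g) = 70,200 × [1 − ((1+0.0277)/(1+r))^8] / (r − 0.0277) = A$505,151.74.

A$505,151.74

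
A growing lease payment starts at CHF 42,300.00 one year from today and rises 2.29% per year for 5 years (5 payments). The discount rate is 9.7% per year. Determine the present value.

Periodic rate r = 0.097 per year.
Growing ordinary annuity: PV = PMT₁ × [1 − ((1+g)/(1+r))^n] / (r − g) = 42,300 × [1 − ((1+0.0229)/(1+r))^5] / (r − 0.0229) = CHF 168,453.04.

CHF 168,453.04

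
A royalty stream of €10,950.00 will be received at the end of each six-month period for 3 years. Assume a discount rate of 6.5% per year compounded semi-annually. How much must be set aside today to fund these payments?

This is an ordinary annuity: 6 payments of €10,950.00 at the end of each six-month period.
Periodic rate r = 0.065/2 per half-year; n is counted in half-years.
PV = PMT × [(1 − (1+r)^−n)/r] = 10,950 × [1 − (1+r)^−6] / r = €58,829.86

€58,829.86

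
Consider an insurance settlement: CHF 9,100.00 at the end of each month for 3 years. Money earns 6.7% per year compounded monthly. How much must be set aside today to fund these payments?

This is an ordinary annuity: 36 payments of CHF 9,100.00 at the end of each month.
Periodic rate r = 0.067/12 per month; n is counted in months.
PV = PMT × [(1 − (1+r)^−n)/r] = 9,100 × [1 − (1+r)^−36] / r = CHF 296,030.10

CHF 296,030.10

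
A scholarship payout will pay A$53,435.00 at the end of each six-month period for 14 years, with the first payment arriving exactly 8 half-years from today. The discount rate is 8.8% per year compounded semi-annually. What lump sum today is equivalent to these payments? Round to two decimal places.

Ordinary annuity of 28 payments, first payment at period 8.
Periodic rate r = 0.088/2 per half-year; n is counted in half-years.
The ordinary-annuity PV formula values the stream one period before the first payment (period 7); discount that back 7 periods:
PV₀ = 53,435 × [1 − (1+r)^−28] / r × (1+r)^−7 = A$629,335.74

A$629,335.74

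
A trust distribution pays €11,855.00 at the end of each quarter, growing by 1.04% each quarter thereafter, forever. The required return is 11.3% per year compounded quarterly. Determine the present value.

Periodic rate r = 0.113/4 per quarter.
Growing perpetuity (Gordon): PV = PMT₁ / (r − g) = 11,855 / (r − 0.0104) = €664,145.66.

€664,145.66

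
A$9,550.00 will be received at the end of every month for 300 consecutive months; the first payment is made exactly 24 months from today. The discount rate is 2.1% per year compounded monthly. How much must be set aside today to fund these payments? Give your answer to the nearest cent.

Ordinary annuity of 300 payments, first payment at period 24.
Periodic rate r = 0.021/12 per month; n is counted in months.
The ordinary-annuity PV formula values the stream one period before the first payment (period 23); discount that back 23 periods:
PV₀ = 9,550 × [1 − (1+r)^−300] / r × (1+r)^−23 = A$2,139,659.54

A$2,139,659.54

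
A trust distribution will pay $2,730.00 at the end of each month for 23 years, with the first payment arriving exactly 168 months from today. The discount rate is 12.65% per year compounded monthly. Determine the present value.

$42,459.38

Ordinary annuity of 276 payments, first payment at period 168.
Periodic rate r = 0.1265/12 per month; n is counted in months.
The ordinary-annuity PV formula values the stream one period before the first payment (period 167); discount that back 167 periods:
PV₀ = 2,730 × [1 − (1+r)^−276] / r × (1+r)^−167 = $42,459.38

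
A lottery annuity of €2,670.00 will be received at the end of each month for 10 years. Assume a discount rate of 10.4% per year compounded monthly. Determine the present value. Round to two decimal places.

This is an ordinary annuity: 120 payments of €2,670.00 at the end of each month.
Periodic rate r = 0.104/12 per month; n is counted in months.
PV = PMT × [(1 − (1+r)^−n)/r] = 2,670 × [1 − (1+r)^−120] / r = €198,696.68

€198,696.68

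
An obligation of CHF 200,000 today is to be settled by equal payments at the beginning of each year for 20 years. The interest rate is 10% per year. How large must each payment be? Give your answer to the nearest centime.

CHF 21,356.30

Level annuity due; solve PV = PMT × [(1 − (1+r)^−n)/r] × (1+r) for PMT.
Periodic rate r = 0.1 per year.
With n = 20: PMT = 200,000 / ([(1 − (1+r)^−n)/r] × (1+r)) = CHF 21,356.30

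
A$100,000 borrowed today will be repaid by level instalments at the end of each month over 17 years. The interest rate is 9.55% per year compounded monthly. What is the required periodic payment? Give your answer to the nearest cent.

A$992.90

Level ordinary annuity; solve PV = PMT × [(1 − (1+r)^−n)/r] for PMT.
Periodic rate r = 0.0955/12 per month; n is counted in months.
With n = 204: PMT = 100,000 / ([(1 − (1+r)^−n)/r]) = A$992.90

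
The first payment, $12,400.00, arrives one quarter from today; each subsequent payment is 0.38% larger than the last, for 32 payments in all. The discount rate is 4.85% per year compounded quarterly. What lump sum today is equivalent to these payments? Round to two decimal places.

Periodic rate r = 0.0485/4 per quarter; n is counted in quarters.
Growing ordinary annuity: PV = PMT₁ × [1 − ((1+g)/(1+r))^n] / (r − g) = 12,400 × [1 − ((1+0.0038)/(1+r))^32] / (r − 0.0038) = $345,940.71.

$345,940.71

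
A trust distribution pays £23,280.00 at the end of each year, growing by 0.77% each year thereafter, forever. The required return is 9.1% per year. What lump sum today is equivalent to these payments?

£279,471.79

Periodic rate r = 0.091 per year.
Growing perpetuity (Gordon): PV = PMT₁ / (r − g) = 23,280 / (r − 0.0077) = £279,471.79.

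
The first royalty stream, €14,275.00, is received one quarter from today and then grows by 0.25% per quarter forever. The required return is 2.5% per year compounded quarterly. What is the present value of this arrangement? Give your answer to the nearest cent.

€3,806,666.67

Periodic rate r = 0.025/4 per quarter.
Growing perpetuity (Gordon): PV = PMT₁ / (r − g) = 14,275 / (r − 0.0025) = €3,806,666.67.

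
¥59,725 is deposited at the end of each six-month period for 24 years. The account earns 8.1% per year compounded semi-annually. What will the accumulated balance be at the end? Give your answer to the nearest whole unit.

This is an ordinary annuity: 48 deposits of ¥59,725 at the end of each six-month period.
Periodic rate r = 0.081/2 per half-year; n is counted in half-years.
FV = PMT × [((1+r)^n − 1)/r] = 59,725 × [(1+r)^48 − 1] / r = ¥8,440,959

¥8,440,959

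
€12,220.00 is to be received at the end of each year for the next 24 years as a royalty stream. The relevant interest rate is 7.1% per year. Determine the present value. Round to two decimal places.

€138,933.50

This is an ordinary annuity: 24 payments of €12,220.00 at the end of each year.
Periodic rate r = 0.071 per year.
PV = PMT × [(1 − (1+r)^−n)/r] = 12,220 × [1 − (1+r)^−24] / r = €138,933.50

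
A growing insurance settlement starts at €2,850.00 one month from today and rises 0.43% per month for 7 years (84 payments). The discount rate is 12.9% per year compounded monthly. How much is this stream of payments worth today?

Periodic rate r = 0.129/12 per month; n is counted in months.
Growing ordinary annuity: PV = PMT₁ × [1 − ((1+g)/(1+r))^n] / (r − g) = 2,850 × [1 − ((1+0.0043)/(1+r))^84] / (r − 0.0043) = €183,788.39.

€183,788.39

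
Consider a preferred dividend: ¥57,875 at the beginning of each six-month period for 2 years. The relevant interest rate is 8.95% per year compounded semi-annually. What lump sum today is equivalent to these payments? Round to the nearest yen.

¥217,046

This is an annuity due: 4 payments of ¥57,875 at the beginning of each six-month period.
Periodic rate r = 0.0895/2 per half-year; n is counted in half-years.
PV = PMT × [(1 − (1+r)^−n)/r] × (1+r) = 57,875 × [1 − (1+r)^−4] / r × (1+r) = ¥217,046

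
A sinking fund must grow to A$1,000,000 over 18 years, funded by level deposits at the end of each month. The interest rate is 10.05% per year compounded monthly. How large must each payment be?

Level ordinary annuity; solve FV = PMT × [((1+r)^n − 1)/r] for PMT.
Periodic rate r = 0.1005/12 per month; n is counted in months.
With n = 216: PMT = 1,000,000 / ([((1+r)^n − 1)/r]) = A$1,655.62

A$1,655.62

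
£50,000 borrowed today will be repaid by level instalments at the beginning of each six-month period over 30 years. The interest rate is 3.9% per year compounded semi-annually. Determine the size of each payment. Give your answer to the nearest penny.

Level annuity due; solve PV = PMT × [(1 − (1+r)^−n)/r] × (1+r) for PMT.
Periodic rate r = 0.039/2 per half-year; n is counted in half-years.
With n = 60: PMT = 50,000 / ([(1 − (1+r)^−n)/r] × (1+r)) = £1,393.86

£1,393.86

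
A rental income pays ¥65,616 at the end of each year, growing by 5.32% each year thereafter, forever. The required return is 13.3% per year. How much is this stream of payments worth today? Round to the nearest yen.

¥822,256

Periodic rate r = 0.133 per year.
Growing perpetuity (Gordon): PV = PMT₁ / (r − g) = 65,616 / (r − 0.0532) = ¥822,256.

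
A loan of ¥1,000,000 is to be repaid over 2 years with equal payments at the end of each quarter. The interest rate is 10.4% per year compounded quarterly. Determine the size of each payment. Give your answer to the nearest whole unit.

Level ordinary annuity; solve PV = PMT × [(1 − (1+r)^−n)/r] for PMT.
Periodic rate r = 0.104/4 per quarter; n is counted in quarters.
With n = 8: PMT = 1,000,000 / ([(1 − (1+r)^−n)/r]) = ¥140,063

¥140,063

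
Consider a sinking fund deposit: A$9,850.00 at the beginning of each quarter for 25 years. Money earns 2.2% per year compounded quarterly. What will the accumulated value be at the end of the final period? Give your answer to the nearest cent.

This is an annuity due: 100 deposits of A$9,850.00 at the beginning of each quarter.
Periodic rate r = 0.022/4 per quarter; n is counted in quarters.
FV = PMT × [((1+r)^n − 1)/r] × (1+r) = 9,850 × [(1+r)^100 − 1] / r × (1+r) = A$1,315,712.05

A$1,315,712.05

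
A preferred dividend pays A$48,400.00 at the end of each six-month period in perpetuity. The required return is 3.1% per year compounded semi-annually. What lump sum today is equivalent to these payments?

A$3,122,580.65

Periodic rate r = 0.031/2 per half-year.
Level perpetuity: PV = PMT / r = 48,400 / (0.031/2) = A$3,122,580.65.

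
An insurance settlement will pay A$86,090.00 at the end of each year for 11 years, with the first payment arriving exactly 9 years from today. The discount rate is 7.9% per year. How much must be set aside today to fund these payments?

A$336,144.54

Ordinary annuity of 11 payments, first payment at period 9.
Periodic rate r = 0.079 per year.
The ordinary-annuity PV formula values the stream one period before the first payment (period 8); discount that back 8 periods:
PV₀ = 86,090 × [1 − (1+r)^−11] / r × (1+r)^−8 = A$336,144.54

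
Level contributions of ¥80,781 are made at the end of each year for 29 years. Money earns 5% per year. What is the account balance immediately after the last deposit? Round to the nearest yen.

This is an ordinary annuity: 29 deposits of ¥80,781 at the end of each year.
Periodic rate r = 0.05 per year.
FV = PMT × [((1+r)^n − 1)/r] = 80,781 × [(1+r)^29 − 1] / r = ¥5,034,491

¥5,034,491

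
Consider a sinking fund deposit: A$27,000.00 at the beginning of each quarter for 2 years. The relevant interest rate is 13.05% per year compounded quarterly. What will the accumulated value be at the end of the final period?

A$250,247.61

This is an annuity due: 8 deposits of A$27,000.00 at the beginning of each quarter.
Periodic rate r = 0.1305/4 per quarter; n is counted in quarters.
FV = PMT × [((1+r)^n − 1)/r] × (1+r) = 27,000 × [(1+r)^8 − 1] / r × (1+r) = A$250,247.61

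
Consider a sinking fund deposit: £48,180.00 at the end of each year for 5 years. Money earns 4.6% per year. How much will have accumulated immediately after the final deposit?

This is an ordinary annuity: 5 deposits of £48,180.00 at the end of each year.
Periodic rate r = 0.046 per year.
FV = PMT × [((1+r)^n − 1)/r] = 48,180 × [(1+r)^5 − 1] / r = £264,105.95

£264,105.95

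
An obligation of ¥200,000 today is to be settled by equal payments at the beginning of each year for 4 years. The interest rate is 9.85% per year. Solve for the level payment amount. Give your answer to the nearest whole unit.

Level annuity due; solve PV = PMT × [(1 − (1+r)^−n)/r] × (1+r) for PMT.
Periodic rate r = 0.0985 per year.
With n = 4: PMT = 200,000 / ([(1 − (1+r)^−n)/r] × (1+r)) = ¥57,250

¥57,250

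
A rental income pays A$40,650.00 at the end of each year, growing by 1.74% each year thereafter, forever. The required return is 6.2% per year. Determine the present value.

Periodic rate r = 0.062 per year.
Growing perpetuity (Gordon): PV = PMT₁ / (r − g) = 40,650 / (r − 0.0174) = A$911,434.98.

A$911,434.98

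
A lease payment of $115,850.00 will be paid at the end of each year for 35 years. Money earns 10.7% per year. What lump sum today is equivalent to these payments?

$1,051,853.86

This is an ordinary annuity: 35 payments of $115,850.00 at the end of each year.
Periodic rate r = 0.107 per year.
PV = PMT × [(1 − (1+r)^−n)/r] = 115,850 × [1 − (1+r)^−35] / r = $1,051,853.86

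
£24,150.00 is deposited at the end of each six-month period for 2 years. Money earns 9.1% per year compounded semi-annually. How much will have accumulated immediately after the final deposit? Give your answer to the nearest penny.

£103,395.21

This is an ordinary annuity: 4 deposits of £24,150.00 at the end of each six-month period.
Periodic rate r = 0.091/2 per half-year; n is counted in half-years.
FV = PMT × [((1+r)^n − 1)/r] = 24,150 × [(1+r)^4 − 1] / r = £103,395.21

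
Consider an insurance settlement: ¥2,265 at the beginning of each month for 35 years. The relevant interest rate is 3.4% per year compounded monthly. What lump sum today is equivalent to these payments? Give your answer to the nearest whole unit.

This is an annuity due: 420 payments of ¥2,265 at the beginning of each month.
Periodic rate r = 0.034/12 per month; n is counted in months.
PV = PMT × [(1 − (1+r)^−n)/r] × (1+r) = 2,265 × [1 − (1+r)^−420] / r × (1+r) = ¥557,379

¥557,379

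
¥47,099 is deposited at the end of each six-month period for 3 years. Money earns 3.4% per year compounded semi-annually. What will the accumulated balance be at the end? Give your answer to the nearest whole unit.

¥294,880

This is an ordinary annuity: 6 deposits of ¥47,099 at the end of each six-month period.
Periodic rate r = 0.034/2 per half-year; n is counted in half-years.
FV = PMT × [((1+r)^n − 1)/r] = 47,099 × [(1+r)^6 − 1] / r = ¥294,880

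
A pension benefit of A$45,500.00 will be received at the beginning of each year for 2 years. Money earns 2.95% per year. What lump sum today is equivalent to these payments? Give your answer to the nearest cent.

A$89,696.21

This is an annuity due: 2 payments of A$45,500.00 at the beginning of each year.
Periodic rate r = 0.0295 per year.
PV = PMT × [(1 − (1+r)^−n)/r] × (1+r) = 45,500 × [1 − (1+r)^−2] / r × (1+r) = A$89,696.21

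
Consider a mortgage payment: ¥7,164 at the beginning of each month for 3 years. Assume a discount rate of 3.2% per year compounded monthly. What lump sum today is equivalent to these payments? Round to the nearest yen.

This is an annuity due: 36 payments of ¥7,164 at the beginning of each month.
Periodic rate r = 0.032/12 per month; n is counted in months.
PV = PMT × [(1 − (1+r)^−n)/r] × (1+r) = 7,164 × [1 − (1+r)^−36] / r × (1+r) = ¥246,254

¥246,254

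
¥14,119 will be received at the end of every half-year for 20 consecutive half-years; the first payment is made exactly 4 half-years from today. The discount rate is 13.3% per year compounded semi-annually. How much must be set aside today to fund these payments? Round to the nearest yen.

¥126,732

Ordinary annuity of 20 payments, first payment at period 4.
Periodic rate r = 0.133/2 per half-year; n is counted in half-years.
The ordinary-annuity PV formula values the stream one period before the first payment (period 3); discount that back 3 periods:
PV₀ = 14,119 × [1 − (1+r)^−20] / r × (1+r)^−3 = ¥126,732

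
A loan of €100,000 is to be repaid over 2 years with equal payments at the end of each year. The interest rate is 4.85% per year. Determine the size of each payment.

€53,666.21

Level ordinary annuity; solve PV = PMT × [(1 − (1+r)^−n)/r] for PMT.
Periodic rate r = 0.0485 per year.
With n = 2: PMT = 100,000 / ([(1 − (1+r)^−n)/r]) = €53,666.21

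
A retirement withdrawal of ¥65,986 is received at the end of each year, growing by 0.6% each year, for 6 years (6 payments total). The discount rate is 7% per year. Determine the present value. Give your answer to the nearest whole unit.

¥318,905

Periodic rate r = 0.07 per year.
Growing ordinary annuity: PV = PMT₁ × [1 − ((1+g)/(1+r))^n] / (r − g) = 65,986 × [1 − ((1+0.006)/(1+r))^6] / (r − 0.006) = ¥318,905.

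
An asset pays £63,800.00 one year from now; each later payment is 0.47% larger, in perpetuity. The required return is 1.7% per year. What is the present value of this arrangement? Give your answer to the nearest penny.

Periodic rate r = 0.017 per year.
Growing perpetuity (Gordon): PV = PMT₁ / (r − g) = 63,800 / (r − 0.0047) = £5,186,991.87.

£5,186,991.87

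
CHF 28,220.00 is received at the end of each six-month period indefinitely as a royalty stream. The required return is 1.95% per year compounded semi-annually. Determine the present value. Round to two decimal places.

Periodic rate r = 0.0195/2 per half-year.
Level perpetuity: PV = PMT / r = 28,220 / (0.0195/2) = CHF 2,894,358.97.

CHF 2,894,358.97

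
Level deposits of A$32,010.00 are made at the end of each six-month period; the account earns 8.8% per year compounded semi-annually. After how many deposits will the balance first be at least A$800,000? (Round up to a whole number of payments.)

Periodic rate r = 0.088/2 per half-year; n is counted in half-years.
Ordinary annuity FV: 800,000 = 32,010 × [((1+r)^n − 1)/r].
(1+r)^n = 1 + 800,000 × r / 32,010, so n = ln(1 + 800,000·r/32,010) / ln(1+r) = 17.23.
Round up to a whole number of payments: n = 18.

18 payments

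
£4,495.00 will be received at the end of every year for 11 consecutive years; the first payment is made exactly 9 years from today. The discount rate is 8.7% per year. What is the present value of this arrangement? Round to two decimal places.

Ordinary annuity of 11 payments, first payment at period 9.
Periodic rate r = 0.087 per year.
The ordinary-annuity PV formula values the stream one period before the first payment (period 8); discount that back 8 periods:
PV₀ = 4,495 × [1 − (1+r)^−11] / r × (1+r)^−8 = £15,918.97

£15,918.97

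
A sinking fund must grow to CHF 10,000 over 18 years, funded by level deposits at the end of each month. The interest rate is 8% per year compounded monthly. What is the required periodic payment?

Level ordinary annuity; solve FV = PMT × [((1+r)^n − 1)/r] for PMT.
Periodic rate r = 0.08/12 per month; n is counted in months.
With n = 216: PMT = 10,000 / ([((1+r)^n − 1)/r]) = CHF 20.83

CHF 20.83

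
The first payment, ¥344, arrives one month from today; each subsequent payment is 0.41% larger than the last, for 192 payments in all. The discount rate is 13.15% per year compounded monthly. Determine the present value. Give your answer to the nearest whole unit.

Periodic rate r = 0.1315/12 per month; n is counted in months.
Growing ordinary annuity: PV = PMT₁ × [1 − ((1+g)/(1+r))^n] / (r − g) = 344 × [1 − ((1+0.0041)/(1+r))^192] / (r − 0.0041) = ¥36,583.

¥36,583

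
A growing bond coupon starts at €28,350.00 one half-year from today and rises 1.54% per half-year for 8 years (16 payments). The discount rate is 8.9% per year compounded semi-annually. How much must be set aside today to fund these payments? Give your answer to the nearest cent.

€354,329.84

Periodic rate r = 0.089/2 per half-year; n is counted in half-years.
Growing ordinary annuity: PV = PMT₁ × [1 − ((1+g)/(1+r))^n] / (r − g) = 28,350 × [1 − ((1+0.0154)/(1+r))^16] / (r − 0.0154) = €354,329.84.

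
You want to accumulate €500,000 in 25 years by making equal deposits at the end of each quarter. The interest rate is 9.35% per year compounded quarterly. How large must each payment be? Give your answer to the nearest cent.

Level ordinary annuity; solve FV = PMT × [((1+r)^n − 1)/r] for PMT.
Periodic rate r = 0.0935/4 per quarter; n is counted in quarters.
With n = 100: PMT = 500,000 / ([((1+r)^n − 1)/r]) = €1,287.10

€1,287.10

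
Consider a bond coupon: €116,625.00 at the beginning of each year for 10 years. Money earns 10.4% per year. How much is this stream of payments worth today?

€777,723.81

This is an annuity due: 10 payments of €116,625.00 at the beginning of each year.
Periodic rate r = 0.104 per year.
PV = PMT × [(1 − (1+r)^−n)/r] × (1+r) = 116,625 × [1 − (1+r)^−10] / r × (1+r) = €777,723.81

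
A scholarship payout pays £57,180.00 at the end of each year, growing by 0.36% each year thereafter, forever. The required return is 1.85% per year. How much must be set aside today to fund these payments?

Periodic rate r = 0.0185 per year.
Growing perpetuity (Gordon): PV = PMT₁ / (r − g) = 57,180 / (r − 0.0036) = £3,837,583.89.

£3,837,583.89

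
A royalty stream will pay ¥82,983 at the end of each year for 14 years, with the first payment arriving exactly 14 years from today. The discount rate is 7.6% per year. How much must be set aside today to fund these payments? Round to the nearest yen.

Ordinary annuity of 14 payments, first payment at period 14.
Periodic rate r = 0.076 per year.
The ordinary-annuity PV formula values the stream one period before the first payment (period 13); discount that back 13 periods:
PV₀ = 82,983 × [1 − (1+r)^−14] / r × (1+r)^−13 = ¥270,231

¥270,231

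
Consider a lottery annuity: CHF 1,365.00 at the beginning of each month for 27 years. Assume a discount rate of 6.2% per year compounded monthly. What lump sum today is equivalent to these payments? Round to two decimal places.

This is an annuity due: 324 payments of CHF 1,365.00 at the beginning of each month.
Periodic rate r = 0.062/12 per month; n is counted in months.
PV = PMT × [(1 − (1+r)^−n)/r] × (1+r) = 1,365 × [1 − (1+r)^−324] / r × (1+r) = CHF 215,552.45

CHF 215,552.45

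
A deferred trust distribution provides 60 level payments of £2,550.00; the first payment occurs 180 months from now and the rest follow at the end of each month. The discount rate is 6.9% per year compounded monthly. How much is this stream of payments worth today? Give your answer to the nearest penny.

Ordinary annuity of 60 payments, first payment at period 180.
Periodic rate r = 0.069/12 per month; n is counted in months.
The ordinary-annuity PV formula values the stream one period before the first payment (period 179); discount that back 179 periods:
PV₀ = 2,550 × [1 − (1+r)^−60] / r × (1+r)^−179 = £46,255.84

£46,255.84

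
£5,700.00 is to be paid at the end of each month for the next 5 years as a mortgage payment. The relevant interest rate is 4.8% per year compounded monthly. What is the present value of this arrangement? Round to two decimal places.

This is an ordinary annuity: 60 payments of £5,700.00 at the end of each month.
Periodic rate r = 0.048/12 per month; n is counted in months.
PV = PMT × [(1 − (1+r)^−n)/r] = 5,700 × [1 − (1+r)^−60] / r = £303,518.55

£303,518.55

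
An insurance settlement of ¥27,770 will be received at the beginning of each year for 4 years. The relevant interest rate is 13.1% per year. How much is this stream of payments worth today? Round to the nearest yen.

¥93,228

This is an annuity due: 4 payments of ¥27,770 at the beginning of each year.
Periodic rate r = 0.131 per year.
PV = PMT × [(1 − (1+r)^−n)/r] × (1+r) = 27,770 × [1 − (1+r)^−4] / r × (1+r) = ¥93,228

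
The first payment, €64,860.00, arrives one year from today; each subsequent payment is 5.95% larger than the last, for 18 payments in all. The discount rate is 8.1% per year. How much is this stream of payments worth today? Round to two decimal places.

€915,418.87

Periodic rate r = 0.081 per year.
Growing ordinary annuity: PV = PMT₁ × [1 − ((1+g)/(1+r))^n] / (r − g) = 64,860 × [1 − ((1+0.0595)/(1+r))^18] / (r − 0.0595) = €915,418.87.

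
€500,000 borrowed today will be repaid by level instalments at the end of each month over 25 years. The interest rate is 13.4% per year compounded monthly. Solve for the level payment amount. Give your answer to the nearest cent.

€5,790.29

Level ordinary annuity; solve PV = PMT × [(1 − (1+r)^−n)/r] for PMT.
Periodic rate r = 0.134/12 per month; n is counted in months.
With n = 300: PMT = 500,000 / ([(1 − (1+r)^−n)/r]) = €5,790.29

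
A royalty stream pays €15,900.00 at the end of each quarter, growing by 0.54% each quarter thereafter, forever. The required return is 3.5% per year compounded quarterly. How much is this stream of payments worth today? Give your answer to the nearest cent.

Periodic rate r = 0.035/4 per quarter.
Growing perpetuity (Gordon): PV = PMT₁ / (r − g) = 15,900 / (r − 0.0054) = €4,746,268.66.

€4,746,268.66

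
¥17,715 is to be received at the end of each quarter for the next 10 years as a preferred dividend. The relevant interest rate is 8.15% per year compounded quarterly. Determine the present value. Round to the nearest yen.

This is an ordinary annuity: 40 payments of ¥17,715 at the end of each quarter.
Periodic rate r = 0.0815/4 per quarter; n is counted in quarters.
PV = PMT × [(1 − (1+r)^−n)/r] = 17,715 × [1 − (1+r)^−40] / r = ¥481,430

¥481,430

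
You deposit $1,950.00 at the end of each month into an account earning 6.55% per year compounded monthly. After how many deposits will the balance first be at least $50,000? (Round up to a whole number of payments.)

25 payments

Periodic rate r = 0.0655/12 per month; n is counted in months.
Ordinary annuity FV: 50,000 = 1,950 × [((1+r)^n − 1)/r].
(1+r)^n = 1 + 50,000 × r / 1,950, so n = ln(1 + 50,000·r/1,950) / ln(1+r) = 24.06.
Round up to a whole number of payments: n = 25.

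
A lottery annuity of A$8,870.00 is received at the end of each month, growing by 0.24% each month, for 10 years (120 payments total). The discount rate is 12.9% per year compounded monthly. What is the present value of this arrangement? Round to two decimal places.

A$669,708.17

Periodic rate r = 0.129/12 per month; n is counted in months.
Growing ordinary annuity: PV = PMT₁ × [1 − ((1+g)/(1+r))^n] / (r − g) = 8,870 × [1 − ((1+0.0024)/(1+r))^120] / (r − 0.0024) = A$669,708.17.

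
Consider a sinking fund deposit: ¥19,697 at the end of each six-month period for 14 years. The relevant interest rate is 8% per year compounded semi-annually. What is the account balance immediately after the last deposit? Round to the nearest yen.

This is an ordinary annuity: 28 deposits of ¥19,697 at the end of each six-month period.
Periodic rate r = 0.08/2 per half-year; n is counted in half-years.
FV = PMT × [((1+r)^n − 1)/r] = 19,697 × [(1+r)^28 − 1] / r = ¥984,211

¥984,211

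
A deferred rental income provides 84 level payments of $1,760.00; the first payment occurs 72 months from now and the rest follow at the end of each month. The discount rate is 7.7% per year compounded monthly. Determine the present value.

$72,396.86

Ordinary annuity of 84 payments, first payment at period 72.
Periodic rate r = 0.077/12 per month; n is counted in months.
The ordinary-annuity PV formula values the stream one period before the first payment (period 71); discount that back 71 periods:
PV₀ = 1,760 × [1 − (1+r)^−84] / r × (1+r)^−71 = $72,396.86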